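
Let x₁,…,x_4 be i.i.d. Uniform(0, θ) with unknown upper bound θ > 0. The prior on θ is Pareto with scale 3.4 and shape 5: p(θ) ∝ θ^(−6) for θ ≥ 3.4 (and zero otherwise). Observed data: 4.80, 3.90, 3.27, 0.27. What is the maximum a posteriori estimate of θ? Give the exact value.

θ̂_MAP = 4.80

The Uniform(0, θ) likelihood is θ^(−n) for θ ≥ max(xᵢ), zero otherwise. Here max(xᵢ) = 4.80.
Posterior ∝ θ^(−6) · θ^(−4) = θ^(−10) on θ ≥ max(3.4, 4.80) = 4.80.
This density is strictly decreasing in θ, so the posterior mode lies at the lower boundary of the support.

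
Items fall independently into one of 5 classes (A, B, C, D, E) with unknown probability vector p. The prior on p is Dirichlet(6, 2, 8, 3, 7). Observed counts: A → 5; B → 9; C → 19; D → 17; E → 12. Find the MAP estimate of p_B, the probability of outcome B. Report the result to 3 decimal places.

The posterior is Dirichlet(αᵢ + nᵢ) = Dirichlet(11, 11, 27, 20, 19).
For a Dirichlet(a₁,…,a_K) with all aᵢ > 1, the mode has j-th component (aⱼ − 1)/(Σaᵢ − K).
Here Σaᵢ = 88 and K = 5, so p_B = (11 − 1)/(88 − 5) = 10/83 ≈ 0.120.

MAP estimate of p_B = 0.120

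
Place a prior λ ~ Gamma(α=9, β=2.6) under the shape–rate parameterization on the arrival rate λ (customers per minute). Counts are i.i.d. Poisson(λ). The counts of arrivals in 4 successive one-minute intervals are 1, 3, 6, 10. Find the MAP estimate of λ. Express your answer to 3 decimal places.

Σxᵢ = 1+3+6+10 = 20, with n = 4.
Posterior ∝ λ^8e^(−2.6λ) · λ^20e^(−4λ) = λ^28e^(−6.6λ), i.e. Gamma(shape=29, rate=6.6).
The mode of a Gamma(a, b) with a ≥ 1 (shape–rate) is (a−1)/b = 28/6.6 ≈ 4.242.

λ̂_MAP = 4.242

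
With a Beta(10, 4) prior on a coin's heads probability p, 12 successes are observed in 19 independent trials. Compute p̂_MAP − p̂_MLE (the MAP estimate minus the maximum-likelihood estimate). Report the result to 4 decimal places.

MAP − MLE = 0.0458

Posterior is Beta(22, 11); MAP = (22−1)/(33−2) = 21/31 ≈ 0.67742.
MLE ignores the prior: p̂_MLE = k/n = 12/19 ≈ 0.63158.
Difference = 21/31 − 12/19 = 27/589 ≈ 0.0458.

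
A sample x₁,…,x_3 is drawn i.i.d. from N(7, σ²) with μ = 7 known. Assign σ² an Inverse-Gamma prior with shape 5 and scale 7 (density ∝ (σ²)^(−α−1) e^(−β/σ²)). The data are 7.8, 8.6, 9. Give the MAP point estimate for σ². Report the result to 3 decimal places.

σ̂²_MAP = 1.413

Sum of squared deviations about the known mean: SS = (7.8−7)² + (8.6−7)² + (9−7)² = 7.2.
The Normal likelihood contributes (σ²)^(−n/2) exp(−SS/(2σ²)), so the posterior is Inverse-Gamma(α + n/2, β + SS/2) = Inverse-Gamma(6.5, 10.6).
The mode of Inverse-Gamma(a, b) is b/(a+1) = 10.6/7.5 ≈ 1.413.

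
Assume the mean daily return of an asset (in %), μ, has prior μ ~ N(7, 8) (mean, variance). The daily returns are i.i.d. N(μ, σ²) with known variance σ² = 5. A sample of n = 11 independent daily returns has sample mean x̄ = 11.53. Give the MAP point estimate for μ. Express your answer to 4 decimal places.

n = 11, x̄ = 11.53.
For a Normal prior and Normal likelihood with known variance, the posterior is Normal; its mode equals its mean, the precision-weighted average.
Prior precision 1/σ₀² = 1/8 = 0.125; data precision n/σ² = 11/5 = 2.2.
μ̂ = (0.125·7 + 2.2·11.53) / (0.125 + 2.2) = 26.241/2.325 = 8747/775 ≈ 11.2865.

μ̂_MAP = 11.2865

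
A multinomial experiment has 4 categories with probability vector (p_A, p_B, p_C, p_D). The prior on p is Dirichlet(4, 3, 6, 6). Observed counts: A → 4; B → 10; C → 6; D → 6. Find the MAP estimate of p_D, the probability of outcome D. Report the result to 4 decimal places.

The posterior is Dirichlet(αᵢ + nᵢ) = Dirichlet(8, 13, 12, 12).
For a Dirichlet(a₁,…,a_K) with all aᵢ > 1, the mode has j-th component (aⱼ − 1)/(Σaᵢ − K).
Here Σaᵢ = 45 and K = 4, so p_D = (12 − 1)/(45 − 4) = 11/41 ≈ 0.2683.

MAP estimate of p_D = 0.2683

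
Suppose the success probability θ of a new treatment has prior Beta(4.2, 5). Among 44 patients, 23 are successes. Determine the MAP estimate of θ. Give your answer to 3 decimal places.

Prior: Beta(4.2, 5).
Data: 23 successes in 44 trials. The binomial likelihood contributes θ^23(1−θ)^21, so the posterior is Beta(4.2+23, 5+21) = Beta(27.2, 26).
For Beta(a, b) with a, b > 1 the mode is (a−1)/(a+b−2) = 26.2/51.2 ≈ 0.512.

θ̂_MAP = 0.512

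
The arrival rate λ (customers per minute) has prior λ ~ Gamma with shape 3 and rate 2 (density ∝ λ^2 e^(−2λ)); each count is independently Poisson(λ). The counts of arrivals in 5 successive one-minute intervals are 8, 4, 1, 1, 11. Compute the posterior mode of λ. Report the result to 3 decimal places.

λ̂_MAP = 3.857

Σxᵢ = 8+4+1+1+11 = 25, with n = 5.
Posterior ∝ λ^2e^(−2λ) · λ^25e^(−5λ) = λ^27e^(−7λ), i.e. Gamma(shape=28, rate=7).
The mode of a Gamma(a, b) with a ≥ 1 (shape–rate) is (a−1)/b = 27/7 ≈ 3.857.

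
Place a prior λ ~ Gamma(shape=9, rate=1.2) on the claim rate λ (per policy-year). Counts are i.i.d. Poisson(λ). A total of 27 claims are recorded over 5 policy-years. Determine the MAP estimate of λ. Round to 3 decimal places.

λ̂_MAP = 5.645

Σxᵢ = 27, n = 5.
Posterior ∝ λ^8e^(−1.2λ) · λ^27e^(−5λ) = λ^35e^(−6.2λ), i.e. Gamma(shape=36, rate=6.2).
The mode of a Gamma(a, b) with a ≥ 1 (shape–rate) is (a−1)/b = 35/6.2 ≈ 5.645.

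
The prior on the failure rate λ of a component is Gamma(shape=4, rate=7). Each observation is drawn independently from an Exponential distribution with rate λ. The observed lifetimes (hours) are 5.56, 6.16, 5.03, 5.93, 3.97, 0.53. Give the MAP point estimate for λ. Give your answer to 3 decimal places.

The Exponential(rate=λ) likelihood is ∝ λ^n e^(−λΣtᵢ). Here n = 6 and Σtᵢ = 5.56 + 6.16 + 5.03 + 5.93 + 3.97 + 0.53 = 27.18.
Posterior ∝ λ^3e^(−7λ) · λ^6e^(−27.18λ) = λ^9e^(−34.18λ), i.e. Gamma(10, 34.18).
Mode = (a−1)/b = 9/34.18 ≈ 0.263.

λ̂_MAP = 0.263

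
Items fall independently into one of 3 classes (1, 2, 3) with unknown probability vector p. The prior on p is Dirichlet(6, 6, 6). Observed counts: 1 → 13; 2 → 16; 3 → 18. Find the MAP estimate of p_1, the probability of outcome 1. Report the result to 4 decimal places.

The posterior is Dirichlet(αᵢ + nᵢ) = Dirichlet(19, 22, 24).
For a Dirichlet(a₁,…,a_K) with all aᵢ > 1, the mode has j-th component (aⱼ − 1)/(Σaᵢ − K).
Here Σaᵢ = 65 and K = 3, so p_1 = (19 − 1)/(65 − 3) = 18/62 ≈ 0.2903.

MAP estimate: 0.2903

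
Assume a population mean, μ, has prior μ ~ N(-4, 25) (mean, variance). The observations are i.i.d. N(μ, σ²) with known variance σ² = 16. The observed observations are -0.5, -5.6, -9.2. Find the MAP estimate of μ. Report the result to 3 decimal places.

μ̂_MAP = -4.907

n = 3; x̄ = ((-0.5) + (-5.6) + (-9.2))/3 = -15.3/3 = -5.1.
For a Normal prior and Normal likelihood with known variance, the posterior is Normal; its mode equals its mean, the precision-weighted average.
Prior precision 1/σ₀² = 1/25 = 0.04; data precision n/σ² = 3/16 = 0.1875.
μ̂ = (0.04·(-4) + 0.1875·(-5.1)) / (0.04 + 0.1875) = (-1.11625)/0.2275 = -893/182 ≈ -4.907.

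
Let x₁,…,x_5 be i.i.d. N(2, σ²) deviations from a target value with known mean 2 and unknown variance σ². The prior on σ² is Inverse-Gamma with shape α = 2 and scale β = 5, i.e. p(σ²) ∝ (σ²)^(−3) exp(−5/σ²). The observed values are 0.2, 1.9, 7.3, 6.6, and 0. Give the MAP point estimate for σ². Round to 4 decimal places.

Sum of squared deviations about the known mean: SS = (0.2−2)² + (1.9−2)² + (7.3−2)² + (6.6−2)² + (0−2)² = 56.5.
The Normal likelihood contributes (σ²)^(−n/2) exp(−SS/(2σ²)), so the posterior is Inverse-Gamma(α + n/2, β + SS/2) = Inverse-Gamma(4.5, 33.25).
The mode of Inverse-Gamma(a, b) is b/(a+1) = 33.25/5.5 ≈ 6.0455.

σ̂²_MAP = 6.0455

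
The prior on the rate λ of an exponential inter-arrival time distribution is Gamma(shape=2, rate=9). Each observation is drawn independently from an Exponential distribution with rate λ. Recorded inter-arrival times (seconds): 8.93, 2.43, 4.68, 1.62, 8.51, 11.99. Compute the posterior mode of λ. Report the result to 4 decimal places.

λ̂_MAP = 0.1484

The Exponential(rate=λ) likelihood is ∝ λ^n e^(−λΣtᵢ). Here n = 6 and Σtᵢ = 8.93 + 2.43 + 4.68 + 1.62 + 8.51 + 11.99 = 38.16.
Posterior ∝ λe^(−9λ) · λ^6e^(−38.16λ) = λ^7e^(−47.16λ), i.e. Gamma(8, 47.16).
Mode = (a−1)/b = 7/47.16 ≈ 0.1484.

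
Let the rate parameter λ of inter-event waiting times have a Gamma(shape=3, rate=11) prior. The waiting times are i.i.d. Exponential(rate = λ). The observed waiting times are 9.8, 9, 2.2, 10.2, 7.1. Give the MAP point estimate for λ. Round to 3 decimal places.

λ̂_MAP = 0.142

The Exponential(rate=λ) likelihood is ∝ λ^n e^(−λΣtᵢ). Here n = 5 and Σtᵢ = 9.8 + 9 + 2.2 + 10.2 + 7.1 = 38.3.
Posterior ∝ λ^2e^(−11λ) · λ^5e^(−38.3λ) = λ^7e^(−49.3λ), i.e. Gamma(8, 49.3).
Mode = (a−1)/b = 7/49.3 ≈ 0.142.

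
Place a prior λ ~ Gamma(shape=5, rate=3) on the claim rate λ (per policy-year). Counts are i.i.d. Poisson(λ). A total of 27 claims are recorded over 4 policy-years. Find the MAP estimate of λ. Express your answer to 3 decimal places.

λ̂_MAP = 4.429

Σxᵢ = 27, n = 4.
Posterior ∝ λ^4e^(−3λ) · λ^27e^(−4λ) = λ^31e^(−7λ), i.e. Gamma(shape=32, rate=7).
The mode of a Gamma(a, b) with a ≥ 1 (shape–rate) is (a−1)/b = 31/7 ≈ 4.429.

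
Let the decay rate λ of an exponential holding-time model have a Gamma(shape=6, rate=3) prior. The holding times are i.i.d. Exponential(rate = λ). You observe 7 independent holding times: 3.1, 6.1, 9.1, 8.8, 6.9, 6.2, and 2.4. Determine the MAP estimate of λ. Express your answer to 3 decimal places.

The Exponential(rate=λ) likelihood is ∝ λ^n e^(−λΣtᵢ). Here n = 7 and Σtᵢ = 3.1 + 6.1 + 9.1 + 8.8 + 6.9 + 6.2 + 2.4 = 42.6.
Posterior ∝ λ^5e^(−3λ) · λ^7e^(−42.6λ) = λ^12e^(−45.6λ), i.e. Gamma(13, 45.6).
Mode = (a−1)/b = 12/45.6 ≈ 0.263.

λ̂_MAP = 0.263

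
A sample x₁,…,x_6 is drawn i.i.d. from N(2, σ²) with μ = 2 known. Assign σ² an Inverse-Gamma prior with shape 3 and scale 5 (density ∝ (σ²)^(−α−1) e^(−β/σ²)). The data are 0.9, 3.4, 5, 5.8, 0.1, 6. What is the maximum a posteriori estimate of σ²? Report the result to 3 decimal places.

σ̂²_MAP = 4.016

Sum of squared deviations about the known mean: SS = (0.9−2)² + (3.4−2)² + (5−2)² + (5.8−2)² + (0.1−2)² + (6−2)² = 46.22.
The Normal likelihood contributes (σ²)^(−n/2) exp(−SS/(2σ²)), so the posterior is Inverse-Gamma(α + n/2, β + SS/2) = Inverse-Gamma(6, 28.11).
The mode of Inverse-Gamma(a, b) is b/(a+1) = 28.11/7 ≈ 4.016.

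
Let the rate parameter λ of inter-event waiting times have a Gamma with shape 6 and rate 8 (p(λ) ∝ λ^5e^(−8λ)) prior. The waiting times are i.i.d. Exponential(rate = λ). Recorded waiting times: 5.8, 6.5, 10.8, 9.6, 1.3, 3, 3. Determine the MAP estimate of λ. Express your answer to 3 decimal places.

λ̂_MAP = 0.250

The Exponential(rate=λ) likelihood is ∝ λ^n e^(−λΣtᵢ). Here n = 7 and Σtᵢ = 5.8 + 6.5 + 10.8 + 9.6 + 1.3 + 3 + 3 = 40.
Posterior ∝ λ^5e^(−8λ) · λ^7e^(−40λ) = λ^12e^(−48λ), i.e. Gamma(13, 48).
Mode = (a−1)/b = 12/48 ≈ 0.250.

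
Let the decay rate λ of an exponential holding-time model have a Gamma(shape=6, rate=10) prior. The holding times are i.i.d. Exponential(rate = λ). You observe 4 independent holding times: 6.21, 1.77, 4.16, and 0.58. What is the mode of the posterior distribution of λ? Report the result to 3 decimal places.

The Exponential(rate=λ) likelihood is ∝ λ^n e^(−λΣtᵢ). Here n = 4 and Σtᵢ = 6.21 + 1.77 + 4.16 + 0.58 = 12.72.
Posterior ∝ λ^5e^(−10λ) · λ^4e^(−12.72λ) = λ^9e^(−22.72λ), i.e. Gamma(10, 22.72).
Mode = (a−1)/b = 9/22.72 ≈ 0.396.

λ̂_MAP = 0.396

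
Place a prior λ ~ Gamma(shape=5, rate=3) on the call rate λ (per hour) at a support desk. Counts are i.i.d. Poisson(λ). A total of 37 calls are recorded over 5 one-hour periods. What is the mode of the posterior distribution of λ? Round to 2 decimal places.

Σxᵢ = 37, n = 5.
Posterior ∝ λ^4e^(−3λ) · λ^37e^(−5λ) = λ^41e^(−8λ), i.e. Gamma(shape=42, rate=8).
The mode of a Gamma(a, b) with a ≥ 1 (shape–rate) is (a−1)/b = 41/8 ≈ 5.13.

λ̂_MAP = 5.13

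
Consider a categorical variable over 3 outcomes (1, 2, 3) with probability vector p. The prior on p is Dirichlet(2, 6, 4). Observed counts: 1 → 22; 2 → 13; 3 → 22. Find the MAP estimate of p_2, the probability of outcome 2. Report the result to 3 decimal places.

MAP estimate: 0.273

The posterior is Dirichlet(αᵢ + nᵢ) = Dirichlet(24, 19, 26).
For a Dirichlet(a₁,…,a_K) with all aᵢ > 1, the mode has j-th component (aⱼ − 1)/(Σaᵢ − K).
Here Σaᵢ = 69 and K = 3, so p_2 = (19 − 1)/(69 − 3) = 18/66 ≈ 0.273.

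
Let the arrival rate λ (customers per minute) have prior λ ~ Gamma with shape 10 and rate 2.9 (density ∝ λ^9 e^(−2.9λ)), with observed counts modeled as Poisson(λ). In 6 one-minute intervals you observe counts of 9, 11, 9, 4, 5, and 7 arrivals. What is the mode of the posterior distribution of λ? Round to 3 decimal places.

Σxᵢ = 9+11+9+4+5+7 = 45, with n = 6.
Posterior ∝ λ^9e^(−2.9λ) · λ^45e^(−6λ) = λ^54e^(−8.9λ), i.e. Gamma(shape=55, rate=8.9).
The mode of a Gamma(a, b) with a ≥ 1 (shape–rate) is (a−1)/b = 54/8.9 ≈ 6.067.

λ̂_MAP = 6.067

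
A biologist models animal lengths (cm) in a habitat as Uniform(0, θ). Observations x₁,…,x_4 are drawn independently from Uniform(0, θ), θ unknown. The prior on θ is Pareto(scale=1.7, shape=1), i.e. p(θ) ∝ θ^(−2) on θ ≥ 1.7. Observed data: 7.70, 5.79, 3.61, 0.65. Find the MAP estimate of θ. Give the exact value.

The Uniform(0, θ) likelihood is θ^(−n) for θ ≥ max(xᵢ), zero otherwise. Here max(xᵢ) = 7.70.
Posterior ∝ θ^(−2) · θ^(−4) = θ^(−6) on θ ≥ max(1.7, 7.70) = 7.70.
This density is strictly decreasing in θ, so the posterior mode lies at the lower boundary of the support.

θ̂_MAP = 7.70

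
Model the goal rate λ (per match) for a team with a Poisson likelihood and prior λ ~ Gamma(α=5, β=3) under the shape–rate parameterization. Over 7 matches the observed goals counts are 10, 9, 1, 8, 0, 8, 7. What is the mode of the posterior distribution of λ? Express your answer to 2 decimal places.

Σxᵢ = 10+9+1+8+0+8+7 = 43, with n = 7.
Posterior ∝ λ^4e^(−3λ) · λ^43e^(−7λ) = λ^47e^(−10λ), i.e. Gamma(shape=48, rate=10).
The mode of a Gamma(a, b) with a ≥ 1 (shape–rate) is (a−1)/b = 47/10 ≈ 4.70.

λ̂_MAP = 4.70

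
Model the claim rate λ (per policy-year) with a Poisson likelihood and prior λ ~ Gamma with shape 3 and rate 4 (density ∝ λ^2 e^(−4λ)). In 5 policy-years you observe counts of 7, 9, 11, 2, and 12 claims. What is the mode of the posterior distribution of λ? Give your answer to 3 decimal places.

λ̂_MAP = 4.778

Σxᵢ = 7+9+11+2+12 = 41, with n = 5.
Posterior ∝ λ^2e^(−4λ) · λ^41e^(−5λ) = λ^43e^(−9λ), i.e. Gamma(shape=44, rate=9).
The mode of a Gamma(a, b) with a ≥ 1 (shape–rate) is (a−1)/b = 43/9 ≈ 4.778.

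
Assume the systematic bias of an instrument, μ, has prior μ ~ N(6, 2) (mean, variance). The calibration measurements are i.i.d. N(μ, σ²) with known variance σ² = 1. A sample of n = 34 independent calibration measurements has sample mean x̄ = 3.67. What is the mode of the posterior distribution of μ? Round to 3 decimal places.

n = 34, x̄ = 3.67.
For a Normal prior and Normal likelihood with known variance, the posterior is Normal; its mode equals its mean, the precision-weighted average.
Prior precision 1/σ₀² = 1/2 = 0.5; data precision n/σ² = 34/1 = 34.
μ̂ = (0.5·6 + 34·3.67) / (0.5 + 34) = 127.78/34.5 = 6389/1725 ≈ 3.704.

μ̂_MAP = 3.704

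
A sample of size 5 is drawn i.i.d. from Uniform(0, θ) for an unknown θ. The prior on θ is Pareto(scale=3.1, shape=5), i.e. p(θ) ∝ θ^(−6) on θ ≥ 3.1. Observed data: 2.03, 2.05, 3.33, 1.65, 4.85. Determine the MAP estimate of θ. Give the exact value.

θ̂_MAP = 4.85

The Uniform(0, θ) likelihood is θ^(−n) for θ ≥ max(xᵢ), zero otherwise. Here max(xᵢ) = 4.85.
Posterior ∝ θ^(−6) · θ^(−5) = θ^(−11) on θ ≥ max(3.1, 4.85) = 4.85.
This density is strictly decreasing in θ, so the posterior mode lies at the lower boundary of the support.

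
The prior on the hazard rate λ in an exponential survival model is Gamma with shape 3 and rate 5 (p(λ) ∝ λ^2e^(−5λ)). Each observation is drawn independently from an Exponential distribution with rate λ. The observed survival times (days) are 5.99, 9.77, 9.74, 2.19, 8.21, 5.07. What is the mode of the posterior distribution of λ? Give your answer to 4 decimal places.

λ̂_MAP = 0.1740

The Exponential(rate=λ) likelihood is ∝ λ^n e^(−λΣtᵢ). Here n = 6 and Σtᵢ = 5.99 + 9.77 + 9.74 + 2.19 + 8.21 + 5.07 = 40.97.
Posterior ∝ λ^2e^(−5λ) · λ^6e^(−40.97λ) = λ^8e^(−45.97λ), i.e. Gamma(9, 45.97).
Mode = (a−1)/b = 8/45.97 ≈ 0.1740.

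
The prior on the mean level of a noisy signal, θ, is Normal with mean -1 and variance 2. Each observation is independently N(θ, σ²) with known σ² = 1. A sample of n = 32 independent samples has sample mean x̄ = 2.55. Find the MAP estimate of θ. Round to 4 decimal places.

θ̂_MAP = 2.4954

n = 32, x̄ = 2.55.
For a Normal prior and Normal likelihood with known variance, the posterior is Normal; its mode equals its mean, the precision-weighted average.
Prior precision 1/σ₀² = 1/2 = 0.5; data precision n/σ² = 32/1 = 32.
θ̂ = (0.5·(-1) + 32·2.55) / (0.5 + 32) = 81.1/32.5 = 811/325 ≈ 2.4954.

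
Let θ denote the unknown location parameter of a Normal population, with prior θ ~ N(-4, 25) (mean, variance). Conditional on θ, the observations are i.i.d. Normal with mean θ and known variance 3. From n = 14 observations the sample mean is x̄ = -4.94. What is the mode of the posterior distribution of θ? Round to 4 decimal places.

n = 14, x̄ = -4.94.
For a Normal prior and Normal likelihood with known variance, the posterior is Normal; its mode equals its mean, the precision-weighted average.
Prior precision 1/σ₀² = 1/25 = 0.04; data precision n/σ² = 14/3.
θ̂ = (0.04·(-4) + (14/3)·(-4.94)) / (0.04 + 14/3) = (-1741/75)/(353/75) = -1741/353 ≈ -4.9320.

θ̂_MAP = -4.9320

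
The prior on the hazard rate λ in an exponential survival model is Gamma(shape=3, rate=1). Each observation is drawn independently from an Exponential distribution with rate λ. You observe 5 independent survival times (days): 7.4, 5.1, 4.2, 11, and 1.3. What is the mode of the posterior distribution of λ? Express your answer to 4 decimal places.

The Exponential(rate=λ) likelihood is ∝ λ^n e^(−λΣtᵢ). Here n = 5 and Σtᵢ = 7.4 + 5.1 + 4.2 + 11 + 1.3 = 29.
Posterior ∝ λ^2e^(−1λ) · λ^5e^(−29λ) = λ^7e^(−30λ), i.e. Gamma(8, 30).
Mode = (a−1)/b = 7/30 ≈ 0.2333.

λ̂_MAP = 0.2333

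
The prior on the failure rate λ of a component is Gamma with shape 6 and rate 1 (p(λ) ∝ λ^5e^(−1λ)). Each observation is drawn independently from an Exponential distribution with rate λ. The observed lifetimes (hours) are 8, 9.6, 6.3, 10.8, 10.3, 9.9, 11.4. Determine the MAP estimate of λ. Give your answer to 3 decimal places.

The Exponential(rate=λ) likelihood is ∝ λ^n e^(−λΣtᵢ). Here n = 7 and Σtᵢ = 8 + 9.6 + 6.3 + 10.8 + 10.3 + 9.9 + 11.4 = 66.3.
Posterior ∝ λ^5e^(−1λ) · λ^7e^(−66.3λ) = λ^12e^(−67.3λ), i.e. Gamma(13, 67.3).
Mode = (a−1)/b = 12/67.3 ≈ 0.178.

λ̂_MAP = 0.178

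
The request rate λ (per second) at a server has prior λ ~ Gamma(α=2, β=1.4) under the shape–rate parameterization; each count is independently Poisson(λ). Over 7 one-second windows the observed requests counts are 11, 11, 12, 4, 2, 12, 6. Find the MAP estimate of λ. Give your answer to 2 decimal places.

λ̂_MAP = 7.02

Σxᵢ = 11+11+12+4+2+12+6 = 58, with n = 7.
Posterior ∝ λe^(−1.4λ) · λ^58e^(−7λ) = λ^59e^(−8.4λ), i.e. Gamma(shape=60, rate=8.4).
The mode of a Gamma(a, b) with a ≥ 1 (shape–rate) is (a−1)/b = 59/8.4 ≈ 7.02.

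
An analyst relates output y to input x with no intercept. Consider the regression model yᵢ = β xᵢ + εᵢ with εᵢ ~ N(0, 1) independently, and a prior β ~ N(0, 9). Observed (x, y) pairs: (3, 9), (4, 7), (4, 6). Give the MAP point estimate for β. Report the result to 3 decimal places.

log p(β | y) = −Σ(yᵢ − βxᵢ)²/(2·1) − β²/(2·9) + const.
Setting the derivative to zero: Σxᵢ(yᵢ − βxᵢ)/1 − β/9 = 0, so β = Σxᵢyᵢ / (Σxᵢ² + σ²/τ²).
Σxᵢyᵢ = 3·9 + 4·7 + 4·6 = 79; Σxᵢ² = 41; σ²/τ² = 1/9.
β̂_MAP = 79 / (41 + 1/9) = 79/(370/9) = 711/370 ≈ 1.922.

β̂_MAP = 1.922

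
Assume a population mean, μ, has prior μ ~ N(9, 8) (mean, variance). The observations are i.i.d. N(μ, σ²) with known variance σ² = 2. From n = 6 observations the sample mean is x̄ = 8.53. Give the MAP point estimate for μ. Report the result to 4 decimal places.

μ̂_MAP = 8.5488

n = 6, x̄ = 8.53.
For a Normal prior and Normal likelihood with known variance, the posterior is Normal; its mode equals its mean, the precision-weighted average.
Prior precision 1/σ₀² = 1/8 = 0.125; data precision n/σ² = 6/2 = 3.
μ̂ = (0.125·9 + 3·8.53) / (0.125 + 3) = 26.715/3.125 = 8.5488.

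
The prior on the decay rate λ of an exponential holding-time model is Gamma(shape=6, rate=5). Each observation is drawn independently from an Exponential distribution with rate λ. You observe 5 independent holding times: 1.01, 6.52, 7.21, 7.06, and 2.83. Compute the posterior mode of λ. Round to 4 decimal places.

λ̂_MAP = 0.3375

The Exponential(rate=λ) likelihood is ∝ λ^n e^(−λΣtᵢ). Here n = 5 and Σtᵢ = 1.01 + 6.52 + 7.21 + 7.06 + 2.83 = 24.63.
Posterior ∝ λ^5e^(−5λ) · λ^5e^(−24.63λ) = λ^10e^(−29.63λ), i.e. Gamma(11, 29.63).
Mode = (a−1)/b = 10/29.63 ≈ 0.3375.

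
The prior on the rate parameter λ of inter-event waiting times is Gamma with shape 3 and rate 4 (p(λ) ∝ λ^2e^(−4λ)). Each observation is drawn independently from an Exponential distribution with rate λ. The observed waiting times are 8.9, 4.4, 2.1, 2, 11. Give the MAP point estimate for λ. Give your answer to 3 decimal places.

The Exponential(rate=λ) likelihood is ∝ λ^n e^(−λΣtᵢ). Here n = 5 and Σtᵢ = 8.9 + 4.4 + 2.1 + 2 + 11 = 28.4.
Posterior ∝ λ^2e^(−4λ) · λ^5e^(−28.4λ) = λ^7e^(−32.4λ), i.e. Gamma(8, 32.4).
Mode = (a−1)/b = 7/32.4 ≈ 0.216.

λ̂_MAP = 0.216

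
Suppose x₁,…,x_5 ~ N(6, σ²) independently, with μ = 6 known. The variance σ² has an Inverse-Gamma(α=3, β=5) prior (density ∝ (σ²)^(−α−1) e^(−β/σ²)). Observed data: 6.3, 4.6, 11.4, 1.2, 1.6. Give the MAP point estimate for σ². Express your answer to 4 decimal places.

Sum of squared deviations about the known mean: SS = (6.3−6)² + (4.6−6)² + (11.4−6)² + (1.2−6)² + (1.6−6)² = 73.61.
The Normal likelihood contributes (σ²)^(−n/2) exp(−SS/(2σ²)), so the posterior is Inverse-Gamma(α + n/2, β + SS/2) = Inverse-Gamma(5.5, 41.805).
The mode of Inverse-Gamma(a, b) is b/(a+1) = 41.805/6.5 ≈ 6.4315.

σ̂²_MAP = 6.4315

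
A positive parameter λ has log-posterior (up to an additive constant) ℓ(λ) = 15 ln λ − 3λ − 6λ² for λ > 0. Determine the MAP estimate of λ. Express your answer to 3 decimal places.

λ̂_MAP = 1.000

ℓ'(λ) = 15/λ − 3 − 12λ. Setting this to zero and multiplying by λ: 12λ² + 3λ − 15 = 0.
λ = (−3 + √(3² + 4·12·15)) / (2·12) = (−3 + √729) / 24 = (−3 + 27)/24 = 1.
ℓ''(λ) = −15/λ² − 12 < 0, confirming a maximum.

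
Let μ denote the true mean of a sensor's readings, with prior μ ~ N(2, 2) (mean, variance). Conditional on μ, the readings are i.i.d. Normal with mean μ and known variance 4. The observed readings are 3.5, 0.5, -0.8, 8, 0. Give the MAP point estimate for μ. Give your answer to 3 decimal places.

μ̂_MAP = 2.171

n = 5; x̄ = (3.5 + 0.5 + (-0.8) + 8 + 0)/5 = 11.2/5 = 2.24.
For a Normal prior and Normal likelihood with known variance, the posterior is Normal; its mode equals its mean, the precision-weighted average.
Prior precision 1/σ₀² = 1/2 = 0.5; data precision n/σ² = 5/4 = 1.25.
μ̂ = (0.5·2 + 1.25·2.24) / (0.5 + 1.25) = 3.8/1.75 = 76/35 ≈ 2.171.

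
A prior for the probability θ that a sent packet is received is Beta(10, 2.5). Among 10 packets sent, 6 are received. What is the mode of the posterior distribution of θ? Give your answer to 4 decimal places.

θ̂_MAP = 0.7317

Prior: Beta(10, 2.5).
Data: 6 successes in 10 trials. The binomial likelihood contributes θ^6(1−θ)^4, so the posterior is Beta(10+6, 2.5+4) = Beta(16, 6.5).
For Beta(a, b) with a, b > 1 the mode is (a−1)/(a+b−2) = 15/20.5 ≈ 0.7317.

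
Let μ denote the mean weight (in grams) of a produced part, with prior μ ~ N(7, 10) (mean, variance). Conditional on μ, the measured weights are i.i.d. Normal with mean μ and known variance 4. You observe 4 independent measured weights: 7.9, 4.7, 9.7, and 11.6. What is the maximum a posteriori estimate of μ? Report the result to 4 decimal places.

n = 4; x̄ = (7.9 + 4.7 + 9.7 + 11.6)/4 = 33.9/4 = 8.475.
For a Normal prior and Normal likelihood with known variance, the posterior is Normal; its mode equals its mean, the precision-weighted average.
Prior precision 1/σ₀² = 1/10 = 0.1; data precision n/σ² = 4/4 = 1.
μ̂ = (0.1·7 + 1·8.475) / (0.1 + 1) = 9.175/1.1 = 367/44 ≈ 8.3409.

μ̂_MAP = 8.3409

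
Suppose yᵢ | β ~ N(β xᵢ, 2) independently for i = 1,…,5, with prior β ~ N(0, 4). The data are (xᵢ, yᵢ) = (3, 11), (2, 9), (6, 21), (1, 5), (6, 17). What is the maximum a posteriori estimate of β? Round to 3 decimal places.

log p(β | y) = −Σ(yᵢ − βxᵢ)²/(2·2) − β²/(2·4) + const.
Setting the derivative to zero: Σxᵢ(yᵢ − βxᵢ)/2 − β/4 = 0, so β = Σxᵢyᵢ / (Σxᵢ² + σ²/τ²).
Σxᵢyᵢ = 3·11 + 2·9 + 6·21 + 1·5 + 6·17 = 284; Σxᵢ² = 86; σ²/τ² = 0.5.
β̂_MAP = 284 / (86 + 0.5) = 284/86.5 ≈ 3.283.

β̂_MAP = 3.283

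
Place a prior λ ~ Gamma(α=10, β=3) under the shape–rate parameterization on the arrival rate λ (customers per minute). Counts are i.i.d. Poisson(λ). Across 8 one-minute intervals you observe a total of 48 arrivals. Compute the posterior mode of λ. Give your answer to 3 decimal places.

Σxᵢ = 48, n = 8.
Posterior ∝ λ^9e^(−3λ) · λ^48e^(−8λ) = λ^57e^(−11λ), i.e. Gamma(shape=58, rate=11).
The mode of a Gamma(a, b) with a ≥ 1 (shape–rate) is (a−1)/b = 57/11 ≈ 5.182.

λ̂_MAP = 5.182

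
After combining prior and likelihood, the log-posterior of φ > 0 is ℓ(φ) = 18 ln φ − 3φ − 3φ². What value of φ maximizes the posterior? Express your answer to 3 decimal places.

φ̂_MAP = 1.500

ℓ'(φ) = 18/φ − 3 − 6φ. Setting this to zero and multiplying by φ: 6φ² + 3φ − 18 = 0.
φ = (−3 + √(3² + 4·6·18)) / (2·6) = (−3 + √441) / 12 = (−3 + 21)/12 = 3/2.
ℓ''(φ) = −18/φ² − 6 < 0, confirming a maximum.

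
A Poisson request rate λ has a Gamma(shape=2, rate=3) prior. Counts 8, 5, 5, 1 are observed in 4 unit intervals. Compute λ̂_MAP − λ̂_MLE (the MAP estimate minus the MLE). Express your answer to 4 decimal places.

MAP − MLE = -1.8929

Σxᵢ = 19. Posterior is Gamma(21, 7); MAP = (21−1)/7 = 20/7 ≈ 2.85714.
MLE = x̄ = 19/4 ≈ 4.75000.
Difference = 20/7 − 19/4 = -53/28 ≈ -1.8929.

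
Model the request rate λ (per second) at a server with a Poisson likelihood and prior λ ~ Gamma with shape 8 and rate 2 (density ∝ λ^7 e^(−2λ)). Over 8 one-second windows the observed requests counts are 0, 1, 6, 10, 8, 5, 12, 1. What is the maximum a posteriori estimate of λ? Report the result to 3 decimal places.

Σxᵢ = 0+1+6+10+8+5+12+1 = 43, with n = 8.
Posterior ∝ λ^7e^(−2λ) · λ^43e^(−8λ) = λ^50e^(−10λ), i.e. Gamma(shape=51, rate=10).
The mode of a Gamma(a, b) with a ≥ 1 (shape–rate) is (a−1)/b = 50/10 ≈ 5.000.

λ̂_MAP = 5.000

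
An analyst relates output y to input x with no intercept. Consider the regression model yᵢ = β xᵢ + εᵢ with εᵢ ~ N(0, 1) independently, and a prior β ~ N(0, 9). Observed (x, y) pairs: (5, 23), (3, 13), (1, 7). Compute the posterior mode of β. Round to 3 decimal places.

log p(β | y) = −Σ(yᵢ − βxᵢ)²/(2·1) − β²/(2·9) + const.
Setting the derivative to zero: Σxᵢ(yᵢ − βxᵢ)/1 − β/9 = 0, so β = Σxᵢyᵢ / (Σxᵢ² + σ²/τ²).
Σxᵢyᵢ = 5·23 + 3·13 + 1·7 = 161; Σxᵢ² = 35; σ²/τ² = 1/9.
β̂_MAP = 161 / (35 + 1/9) = 161/(316/9) = 1449/316 ≈ 4.585.

β̂_MAP = 4.585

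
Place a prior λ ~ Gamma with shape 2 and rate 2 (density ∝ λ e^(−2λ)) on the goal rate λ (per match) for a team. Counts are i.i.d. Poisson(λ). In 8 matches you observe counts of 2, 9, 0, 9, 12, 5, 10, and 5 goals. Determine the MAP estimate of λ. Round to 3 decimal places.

λ̂_MAP = 5.300

Σxᵢ = 2+9+0+9+12+5+10+5 = 52, with n = 8.
Posterior ∝ λe^(−2λ) · λ^52e^(−8λ) = λ^53e^(−10λ), i.e. Gamma(shape=54, rate=10).
The mode of a Gamma(a, b) with a ≥ 1 (shape–rate) is (a−1)/b = 53/10 ≈ 5.300.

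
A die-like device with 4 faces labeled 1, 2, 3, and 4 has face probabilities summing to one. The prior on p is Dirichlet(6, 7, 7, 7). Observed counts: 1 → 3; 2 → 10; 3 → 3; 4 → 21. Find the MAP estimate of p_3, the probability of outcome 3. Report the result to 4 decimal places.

The posterior is Dirichlet(αᵢ + nᵢ) = Dirichlet(9, 17, 10, 28).
For a Dirichlet(a₁,…,a_K) with all aᵢ > 1, the mode has j-th component (aⱼ − 1)/(Σaᵢ − K).
Here Σaᵢ = 64 and K = 4, so p_3 = (10 − 1)/(64 − 4) = 9/60 ≈ 0.1500.

MAP estimate: 0.1500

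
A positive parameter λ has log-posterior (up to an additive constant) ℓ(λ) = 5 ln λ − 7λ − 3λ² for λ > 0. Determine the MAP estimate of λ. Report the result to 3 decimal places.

λ̂_MAP = 0.500

ℓ'(λ) = 5/λ − 7 − 6λ. Setting this to zero and multiplying by λ: 6λ² + 7λ − 5 = 0.
λ = (−7 + √(7² + 4·6·5)) / (2·6) = (−7 + √169) / 12 = (−7 + 13)/12 = 1/2.
ℓ''(λ) = −5/λ² − 6 < 0, confirming a maximum.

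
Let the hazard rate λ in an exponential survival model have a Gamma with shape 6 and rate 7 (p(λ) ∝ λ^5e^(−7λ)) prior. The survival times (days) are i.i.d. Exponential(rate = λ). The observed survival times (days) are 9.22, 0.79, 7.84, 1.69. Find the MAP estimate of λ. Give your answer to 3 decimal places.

λ̂_MAP = 0.339

The Exponential(rate=λ) likelihood is ∝ λ^n e^(−λΣtᵢ). Here n = 4 and Σtᵢ = 9.22 + 0.79 + 7.84 + 1.69 = 19.54.
Posterior ∝ λ^5e^(−7λ) · λ^4e^(−19.54λ) = λ^9e^(−26.54λ), i.e. Gamma(10, 26.54).
Mode = (a−1)/b = 9/26.54 ≈ 0.339.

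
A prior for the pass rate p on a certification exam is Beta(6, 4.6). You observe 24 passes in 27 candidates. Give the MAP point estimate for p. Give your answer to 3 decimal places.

p̂_MAP = 0.815

Prior: Beta(6, 4.6).
Data: 24 successes in 27 trials. The binomial likelihood contributes p^24(1−p)^3, so the posterior is Beta(6+24, 4.6+3) = Beta(30, 7.6).
For Beta(a, b) with a, b > 1 the mode is (a−1)/(a+b−2) = 29/35.6 ≈ 0.815.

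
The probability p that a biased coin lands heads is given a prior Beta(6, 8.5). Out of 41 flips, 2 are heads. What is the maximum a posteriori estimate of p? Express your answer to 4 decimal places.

p̂_MAP = 0.1308

Prior: Beta(6, 8.5).
Data: 2 successes in 41 trials. The binomial likelihood contributes p^2(1−p)^39, so the posterior is Beta(6+2, 8.5+39) = Beta(8, 47.5).
For Beta(a, b) with a, b > 1 the mode is (a−1)/(a+b−2) = 7/53.5 ≈ 0.1308.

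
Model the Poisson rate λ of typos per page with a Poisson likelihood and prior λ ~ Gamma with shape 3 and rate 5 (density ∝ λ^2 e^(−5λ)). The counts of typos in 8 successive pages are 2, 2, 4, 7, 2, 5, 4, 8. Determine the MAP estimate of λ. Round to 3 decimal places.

λ̂_MAP = 2.769

Σxᵢ = 2+2+4+7+2+5+4+8 = 34, with n = 8.
Posterior ∝ λ^2e^(−5λ) · λ^34e^(−8λ) = λ^36e^(−13λ), i.e. Gamma(shape=37, rate=13).
The mode of a Gamma(a, b) with a ≥ 1 (shape–rate) is (a−1)/b = 36/13 ≈ 2.769.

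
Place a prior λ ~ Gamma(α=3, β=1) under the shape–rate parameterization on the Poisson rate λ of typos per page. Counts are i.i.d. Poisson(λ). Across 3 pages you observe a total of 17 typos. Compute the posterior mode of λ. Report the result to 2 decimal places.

Σxᵢ = 17, n = 3.
Posterior ∝ λ^2e^(−1λ) · λ^17e^(−3λ) = λ^19e^(−4λ), i.e. Gamma(shape=20, rate=4).
The mode of a Gamma(a, b) with a ≥ 1 (shape–rate) is (a−1)/b = 19/4 ≈ 4.75.

λ̂_MAP = 4.75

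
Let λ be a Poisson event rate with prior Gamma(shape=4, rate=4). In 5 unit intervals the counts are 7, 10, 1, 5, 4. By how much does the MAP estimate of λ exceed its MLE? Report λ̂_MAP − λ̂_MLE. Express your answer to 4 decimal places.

MAP − MLE = -2.0667

Σxᵢ = 27. Posterior is Gamma(31, 9); MAP = (31−1)/9 = 30/9 ≈ 3.33333.
MLE = x̄ = 27/5 ≈ 5.40000.
Difference = 30/9 − 27/5 = -31/15 ≈ -2.0667.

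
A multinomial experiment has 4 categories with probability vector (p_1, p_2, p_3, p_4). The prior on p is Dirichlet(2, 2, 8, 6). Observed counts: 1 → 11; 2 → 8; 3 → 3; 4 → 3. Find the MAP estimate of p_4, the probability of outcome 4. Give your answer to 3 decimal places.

The posterior is Dirichlet(αᵢ + nᵢ) = Dirichlet(13, 10, 11, 9).
For a Dirichlet(a₁,…,a_K) with all aᵢ > 1, the mode has j-th component (aⱼ − 1)/(Σaᵢ − K).
Here Σaᵢ = 43 and K = 4, so p_4 = (9 − 1)/(43 − 4) = 8/39 ≈ 0.205.

MAP estimate: 0.205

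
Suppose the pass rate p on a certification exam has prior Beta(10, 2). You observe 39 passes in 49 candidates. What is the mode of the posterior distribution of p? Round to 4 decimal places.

Prior: Beta(10, 2).
Data: 39 successes in 49 trials. The binomial likelihood contributes p^39(1−p)^10, so the posterior is Beta(10+39, 2+10) = Beta(49, 12).
For Beta(a, b) with a, b > 1 the mode is (a−1)/(a+b−2) = 48/59 ≈ 0.8136.

p̂_MAP = 0.8136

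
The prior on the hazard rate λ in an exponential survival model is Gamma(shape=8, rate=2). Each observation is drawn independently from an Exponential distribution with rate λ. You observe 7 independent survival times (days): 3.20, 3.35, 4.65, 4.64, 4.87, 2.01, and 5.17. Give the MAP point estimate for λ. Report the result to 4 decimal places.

λ̂_MAP = 0.4684

The Exponential(rate=λ) likelihood is ∝ λ^n e^(−λΣtᵢ). Here n = 7 and Σtᵢ = 3.20 + 3.35 + 4.65 + 4.64 + 4.87 + 2.01 + 5.17 = 27.89.
Posterior ∝ λ^7e^(−2λ) · λ^7e^(−27.89λ) = λ^14e^(−29.89λ), i.e. Gamma(15, 29.89).
Mode = (a−1)/b = 14/29.89 ≈ 0.4684.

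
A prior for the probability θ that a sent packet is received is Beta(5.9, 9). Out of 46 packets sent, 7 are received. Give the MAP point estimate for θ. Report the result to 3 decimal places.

θ̂_MAP = 0.202

Prior: Beta(5.9, 9).
Data: 7 successes in 46 trials. The binomial likelihood contributes θ^7(1−θ)^39, so the posterior is Beta(5.9+7, 9+39) = Beta(12.9, 48).
For Beta(a, b) with a, b > 1 the mode is (a−1)/(a+b−2) = 11.9/58.9 ≈ 0.202.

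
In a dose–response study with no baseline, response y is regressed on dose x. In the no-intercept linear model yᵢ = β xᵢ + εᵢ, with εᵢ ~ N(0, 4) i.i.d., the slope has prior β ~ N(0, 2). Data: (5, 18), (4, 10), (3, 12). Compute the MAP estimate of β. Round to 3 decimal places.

β̂_MAP = 3.192

log p(β | y) = −Σ(yᵢ − βxᵢ)²/(2·4) − β²/(2·2) + const.
Setting the derivative to zero: Σxᵢ(yᵢ − βxᵢ)/4 − β/2 = 0, so β = Σxᵢyᵢ / (Σxᵢ² + σ²/τ²).
Σxᵢyᵢ = 5·18 + 4·10 + 3·12 = 166; Σxᵢ² = 50; σ²/τ² = 2.
β̂_MAP = 166 / (50 + 2) = 166/52 ≈ 3.192.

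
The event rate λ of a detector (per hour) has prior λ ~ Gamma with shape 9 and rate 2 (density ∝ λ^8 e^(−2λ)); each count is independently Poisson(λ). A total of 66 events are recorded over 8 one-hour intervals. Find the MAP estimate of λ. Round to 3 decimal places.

λ̂_MAP = 7.400

Σxᵢ = 66, n = 8.
Posterior ∝ λ^8e^(−2λ) · λ^66e^(−8λ) = λ^74e^(−10λ), i.e. Gamma(shape=75, rate=10).
The mode of a Gamma(a, b) with a ≥ 1 (shape–rate) is (a−1)/b = 74/10 ≈ 7.400.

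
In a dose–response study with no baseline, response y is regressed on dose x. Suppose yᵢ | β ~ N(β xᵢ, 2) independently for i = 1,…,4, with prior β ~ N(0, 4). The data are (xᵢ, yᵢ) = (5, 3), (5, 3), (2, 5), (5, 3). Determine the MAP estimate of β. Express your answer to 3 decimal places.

log p(β | y) = −Σ(yᵢ − βxᵢ)²/(2·2) − β²/(2·4) + const.
Setting the derivative to zero: Σxᵢ(yᵢ − βxᵢ)/2 − β/4 = 0, so β = Σxᵢyᵢ / (Σxᵢ² + σ²/τ²).
Σxᵢyᵢ = 5·3 + 5·3 + 2·5 + 5·3 = 55; Σxᵢ² = 79; σ²/τ² = 0.5.
β̂_MAP = 55 / (79 + 0.5) = 55/79.5 ≈ 0.692.

β̂_MAP = 0.692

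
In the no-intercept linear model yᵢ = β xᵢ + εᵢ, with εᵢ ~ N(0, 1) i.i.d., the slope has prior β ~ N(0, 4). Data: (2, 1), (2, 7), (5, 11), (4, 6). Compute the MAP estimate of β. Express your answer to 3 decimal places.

log p(β | y) = −Σ(yᵢ − βxᵢ)²/(2·1) − β²/(2·4) + const.
Setting the derivative to zero: Σxᵢ(yᵢ − βxᵢ)/1 − β/4 = 0, so β = Σxᵢyᵢ / (Σxᵢ² + σ²/τ²).
Σxᵢyᵢ = 2·1 + 2·7 + 5·11 + 4·6 = 95; Σxᵢ² = 49; σ²/τ² = 0.25.
β̂_MAP = 95 / (49 + 0.25) = 95/49.25 ≈ 1.929.

β̂_MAP = 1.929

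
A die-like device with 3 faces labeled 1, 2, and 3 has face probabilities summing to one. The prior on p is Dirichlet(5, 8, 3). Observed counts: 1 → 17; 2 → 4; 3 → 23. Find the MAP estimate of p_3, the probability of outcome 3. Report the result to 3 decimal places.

The posterior is Dirichlet(αᵢ + nᵢ) = Dirichlet(22, 12, 26).
For a Dirichlet(a₁,…,a_K) with all aᵢ > 1, the mode has j-th component (aⱼ − 1)/(Σaᵢ − K).
Here Σaᵢ = 60 and K = 3, so p_3 = (26 − 1)/(60 − 3) = 25/57 ≈ 0.439.

MAP estimate: 0.439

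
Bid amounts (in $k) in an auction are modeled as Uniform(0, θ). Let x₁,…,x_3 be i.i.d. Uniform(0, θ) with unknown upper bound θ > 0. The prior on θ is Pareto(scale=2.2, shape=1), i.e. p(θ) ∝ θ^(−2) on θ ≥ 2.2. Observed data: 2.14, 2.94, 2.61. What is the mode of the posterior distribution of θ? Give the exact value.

θ̂_MAP = 2.94

The Uniform(0, θ) likelihood is θ^(−n) for θ ≥ max(xᵢ), zero otherwise. Here max(xᵢ) = 2.94.
Posterior ∝ θ^(−2) · θ^(−3) = θ^(−5) on θ ≥ max(2.2, 2.94) = 2.94.
This density is strictly decreasing in θ, so the posterior mode lies at the lower boundary of the support.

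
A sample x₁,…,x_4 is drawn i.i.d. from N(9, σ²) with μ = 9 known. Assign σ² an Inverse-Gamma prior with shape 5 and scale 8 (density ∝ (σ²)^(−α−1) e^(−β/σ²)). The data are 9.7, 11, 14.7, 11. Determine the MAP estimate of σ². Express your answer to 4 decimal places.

Sum of squared deviations about the known mean: SS = (9.7−9)² + (11−9)² + (14.7−9)² + (11−9)² = 40.98.
The Normal likelihood contributes (σ²)^(−n/2) exp(−SS/(2σ²)), so the posterior is Inverse-Gamma(α + n/2, β + SS/2) = Inverse-Gamma(7, 28.49).
The mode of Inverse-Gamma(a, b) is b/(a+1) = 28.49/8 ≈ 3.5613.

σ̂²_MAP = 3.5613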